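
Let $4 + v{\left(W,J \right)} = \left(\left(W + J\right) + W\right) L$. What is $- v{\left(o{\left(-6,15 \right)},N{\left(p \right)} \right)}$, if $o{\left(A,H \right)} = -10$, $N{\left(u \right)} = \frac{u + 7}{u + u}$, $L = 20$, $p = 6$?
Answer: $\frac{1147}{3} \approx 382.33$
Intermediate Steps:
$N{\left(u \right)} = \frac{7 + u}{2 u}$
$v{\left(W,J \right)} = -4 + 20 J + 40 W$ ($v{\left(W,J \right)} = -4 + \left(\left(W + J\right) + W\right) 20 = -4 + \left(\left(J + W\right) + W\right) 20 = -4 + \left(J + 2 W\right) 20 = -4 + \left(20 J + 40 W\right) = -4 + 20 J + 40 W$)
$- v{\left(o{\left(-6,15 \right)},N{\left(p \right)} \right)} = - (-4 + 20 \frac{7 + 6}{2 \cdot 6} + 40 \left(-10\right)) = - (-4 + 20 \cdot \frac{1}{2} \cdot \frac{1}{6} \cdot 13 - 400) = - (-4 + 20 \cdot \frac{13}{12} - 400) = - (-4 + \frac{65}{3} - 400) = \left(-1\right) \left(- \frac{1147}{3}\right) = \frac{1147}{3}$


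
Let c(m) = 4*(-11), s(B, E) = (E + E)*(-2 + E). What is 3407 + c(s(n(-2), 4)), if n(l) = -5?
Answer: 3363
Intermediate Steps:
s(B, E) = 2*E*(-2 + E) (s(B, E) = (2*E)*(-2 + E) = 2*E*(-2 + E))
c(m) = -44
3407 + c(s(n(-2), 4)) = 3407 - 44 = 3363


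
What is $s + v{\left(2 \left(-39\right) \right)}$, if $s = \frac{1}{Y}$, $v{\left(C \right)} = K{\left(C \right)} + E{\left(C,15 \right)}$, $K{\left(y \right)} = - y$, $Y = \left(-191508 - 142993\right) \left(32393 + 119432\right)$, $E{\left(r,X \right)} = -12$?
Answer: $\frac{3351850545449}{50785614325} \approx 66.0$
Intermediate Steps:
$Y = -50785614325$ ($Y = \left(-334501\right) 151825 = -50785614325$)
$v{\left(C \right)} = -12 - C$ ($v{\left(C \right)} = - C - 12 = -12 - C$)
$s = - \frac{1}{50785614325}$ ($s = \frac{1}{-50785614325} = - \frac{1}{50785614325} \approx -1.9691 \cdot 10^{-11}$)
$s + v{\left(2 \left(-39\right) \right)} = - \frac{1}{50785614325} - \left(12 + 2 \left(-39\right)\right) = - \frac{1}{50785614325} - -66 = - \frac{1}{50785614325} + \left(-12 + 78\right) = - \frac{1}{50785614325} + 66 = \frac{3351850545449}{50785614325}$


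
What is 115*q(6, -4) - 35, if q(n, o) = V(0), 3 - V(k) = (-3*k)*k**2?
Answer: 310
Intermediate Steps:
V(k) = 3 + 3*k**3 (V(k) = 3 - (-3*k)*k**2 = 3 - (-3)*k**3 = 3 + 3*k**3)
q(n, o) = 3 (q(n, o) = 3 + 3*0**3 = 3 + 3*0 = 3 + 0 = 3)
115*q(6, -4) - 35 = 115*3 - 35 = 345 - 35 = 310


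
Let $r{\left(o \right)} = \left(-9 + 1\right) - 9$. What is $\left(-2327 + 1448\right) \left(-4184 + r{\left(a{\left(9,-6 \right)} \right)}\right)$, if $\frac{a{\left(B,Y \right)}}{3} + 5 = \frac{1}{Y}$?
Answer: $3692679$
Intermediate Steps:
$a{\left(B,Y \right)} = -15 + \frac{3}{Y}$
$r{\left(o \right)} = -17$ ($r{\left(o \right)} = -8 - 9 = -17$)
$\left(-2327 + 1448\right) \left(-4184 + r{\left(a{\left(9,-6 \right)} \right)}\right) = \left(-2327 + 1448\right) \left(-4184 - 17\right) = \left(-879\right) \left(-4201\right) = 3692679$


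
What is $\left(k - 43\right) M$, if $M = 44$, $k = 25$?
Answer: $-792$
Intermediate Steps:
$\left(k - 43\right) M = \left(25 - 43\right) 44 = \left(-18\right) 44 = -792$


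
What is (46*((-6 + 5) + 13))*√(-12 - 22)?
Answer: 552*I*√34 ≈ 3218.7*I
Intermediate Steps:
(46*((-6 + 5) + 13))*√(-12 - 22) = (46*(-1 + 13))*√(-34) = (46*12)*(I*√34) = 552*(I*√34) = 552*I*√34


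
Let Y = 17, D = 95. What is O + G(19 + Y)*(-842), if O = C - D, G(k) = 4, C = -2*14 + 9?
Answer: -3482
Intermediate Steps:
C = -19 (C = -28 + 9 = -19)
O = -114 (O = -19 - 1*95 = -19 - 95 = -114)
O + G(19 + Y)*(-842) = -114 + 4*(-842) = -114 - 3368 = -3482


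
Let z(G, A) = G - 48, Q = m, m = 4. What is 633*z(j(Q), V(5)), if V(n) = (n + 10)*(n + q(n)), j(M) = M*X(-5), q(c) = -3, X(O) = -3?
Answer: -37980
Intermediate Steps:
Q = 4
j(M) = -3*M (j(M) = M*(-3) = -3*M)
V(n) = (-3 + n)*(10 + n) (V(n) = (n + 10)*(n - 3) = (10 + n)*(-3 + n) = (-3 + n)*(10 + n))
z(G, A) = -48 + G
633*z(j(Q), V(5)) = 633*(-48 - 3*4) = 633*(-48 - 12) = 633*(-60) = -37980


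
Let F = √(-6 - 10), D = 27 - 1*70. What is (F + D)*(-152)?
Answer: 6536 - 608*I ≈ 6536.0 - 608.0*I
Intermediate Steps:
D = -43 (D = 27 - 70 = -43)
F = 4*I (F = √(-16) = 4*I ≈ 4.0*I)
(F + D)*(-152) = (4*I - 43)*(-152) = (-43 + 4*I)*(-152) = 6536 - 608*I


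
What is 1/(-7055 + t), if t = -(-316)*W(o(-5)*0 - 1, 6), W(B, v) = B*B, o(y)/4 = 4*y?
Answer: -1/6739 ≈ -0.00014839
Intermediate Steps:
o(y) = 16*y (o(y) = 4*(4*y) = 16*y)
W(B, v) = B²
t = 316 (t = -(-316)*((16*(-5))*0 - 1)² = -(-316)*(-80*0 - 1)² = -(-316)*(0 - 1)² = -(-316)*(-1)² = -(-316) = -1*(-316) = 316)
1/(-7055 + t) = 1/(-7055 + 316) = 1/(-6739) = -1/6739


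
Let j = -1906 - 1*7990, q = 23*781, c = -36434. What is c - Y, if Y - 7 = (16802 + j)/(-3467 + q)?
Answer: -88042607/2416 ≈ -36442.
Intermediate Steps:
q = 17963
j = -9896 (j = -1906 - 7990 = -9896)
Y = 18063/2416 (Y = 7 + (16802 - 9896)/(-3467 + 17963) = 7 + 6906/14496 = 7 + 6906*(1/14496) = 7 + 1151/2416 = 18063/2416 ≈ 7.4764)
c - Y = -36434 - 1*18063/2416 = -36434 - 18063/2416 = -88042607/2416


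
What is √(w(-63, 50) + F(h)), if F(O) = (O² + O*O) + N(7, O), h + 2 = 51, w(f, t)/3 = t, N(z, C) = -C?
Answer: √4903 ≈ 70.021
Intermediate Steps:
w(f, t) = 3*t
h = 49 (h = -2 + 51 = 49)
F(O) = -O + 2*O² (F(O) = (O² + O*O) - O = (O² + O²) - O = 2*O² - O = -O + 2*O²)
√(w(-63, 50) + F(h)) = √(3*50 + 49*(-1 + 2*49)) = √(150 + 49*(-1 + 98)) = √(150 + 49*97) = √(150 + 4753) = √4903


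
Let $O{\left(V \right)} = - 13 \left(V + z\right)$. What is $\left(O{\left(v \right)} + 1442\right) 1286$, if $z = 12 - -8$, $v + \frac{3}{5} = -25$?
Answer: $\frac{9740164}{5} \approx 1.948 \cdot 10^{6}$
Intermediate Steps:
$v = - \frac{128}{5}$ ($v = - \frac{3}{5} - 25 = - \frac{128}{5} \approx -25.6$)
$z = 20$ ($z = 12 + 8 = 20$)
$O{\left(V \right)} = -260 - 13 V$ ($O{\left(V \right)} = - 13 \left(V + 20\right) = - 13 \left(20 + V\right) = -260 - 13 V$)
$\left(O{\left(v \right)} + 1442\right) 1286 = \left(\left(-260 - - \frac{1664}{5}\right) + 1442\right) 1286 = \left(\left(-260 + \frac{1664}{5}\right) + 1442\right) 1286 = \left(\frac{364}{5} + 1442\right) 1286 = \frac{7574}{5} \cdot 1286 = \frac{9740164}{5}$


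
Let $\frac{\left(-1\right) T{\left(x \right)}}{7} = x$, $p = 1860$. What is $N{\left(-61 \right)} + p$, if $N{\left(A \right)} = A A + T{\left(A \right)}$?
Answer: $6008$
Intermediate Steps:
$T{\left(x \right)} = - 7 x$
$N{\left(A \right)} = A^{2} - 7 A$ ($N{\left(A \right)} = A A - 7 A = A^{2} - 7 A$)
$N{\left(-61 \right)} + p = - 61 \left(-7 - 61\right) + 1860 = \left(-61\right) \left(-68\right) + 1860 = 4148 + 1860 = 6008$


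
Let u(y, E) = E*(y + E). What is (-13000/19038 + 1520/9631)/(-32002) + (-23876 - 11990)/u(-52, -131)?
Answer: -17537462763584948/11722249628398599 ≈ -1.4961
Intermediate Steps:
u(y, E) = E*(E + y)
(-13000/19038 + 1520/9631)/(-32002) + (-23876 - 11990)/u(-52, -131) = (-13000/19038 + 1520/9631)/(-32002) + (-23876 - 11990)/((-131*(-131 - 52))) = (-13000*1/19038 + 1520*(1/9631))*(-1/32002) - 35866/((-131*(-183))) = (-6500/9519 + 1520/9631)*(-1/32002) - 35866/23973 = -48132620/91677489*(-1/32002) - 35866*1/23973 = 24066310/1466931501489 - 35866/23973 = -17537462763584948/11722249628398599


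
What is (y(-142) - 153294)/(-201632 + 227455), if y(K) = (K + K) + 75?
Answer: -21929/3689 ≈ -5.9444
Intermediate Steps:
y(K) = 75 + 2*K (y(K) = 2*K + 75 = 75 + 2*K)
(y(-142) - 153294)/(-201632 + 227455) = ((75 + 2*(-142)) - 153294)/(-201632 + 227455) = ((75 - 284) - 153294)/25823 = (-209 - 153294)*(1/25823) = -153503*1/25823 = -21929/3689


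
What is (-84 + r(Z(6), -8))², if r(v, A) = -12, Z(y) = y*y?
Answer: 9216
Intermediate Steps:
Z(y) = y²
(-84 + r(Z(6), -8))² = (-84 - 12)² = (-96)² = 9216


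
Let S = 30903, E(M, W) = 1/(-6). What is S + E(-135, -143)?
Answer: 185417/6 ≈ 30903.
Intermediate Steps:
E(M, W) = -⅙
S + E(-135, -143) = 30903 - ⅙ = 185417/6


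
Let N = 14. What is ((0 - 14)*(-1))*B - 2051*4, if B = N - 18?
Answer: -8260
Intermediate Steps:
B = -4 (B = 14 - 18 = -4)
((0 - 14)*(-1))*B - 2051*4 = ((0 - 14)*(-1))*(-4) - 2051*4 = -14*(-1)*(-4) - 8204 = 14*(-4) - 8204 = -56 - 8204 = -8260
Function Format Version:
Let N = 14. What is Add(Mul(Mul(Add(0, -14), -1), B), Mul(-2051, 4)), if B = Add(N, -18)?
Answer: -8260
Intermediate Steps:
B = -4 (B = Add(14, -18) = -4)
Add(Mul(Mul(Add(0, -14), -1), B), Mul(-2051, 4)) = Add(Mul(Mul(Add(0, -14), -1), -4), Mul(-2051, 4)) = Add(Mul(Mul(-14, -1), -4), -8204) = Add(Mul(14, -4), -8204) = Add(-56, -8204) = -8260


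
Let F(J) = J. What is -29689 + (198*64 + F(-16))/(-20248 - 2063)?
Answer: -662403935/22311 ≈ -29690.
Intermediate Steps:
-29689 + (198*64 + F(-16))/(-20248 - 2063) = -29689 + (198*64 - 16)/(-20248 - 2063) = -29689 + (12672 - 16)/(-22311) = -29689 + 12656*(-1/22311) = -29689 - 12656/22311 = -662403935/22311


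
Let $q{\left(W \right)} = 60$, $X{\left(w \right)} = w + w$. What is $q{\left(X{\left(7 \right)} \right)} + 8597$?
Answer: $8657$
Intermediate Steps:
$X{\left(w \right)} = 2 w$
$q{\left(X{\left(7 \right)} \right)} + 8597 = 60 + 8597 = 8657$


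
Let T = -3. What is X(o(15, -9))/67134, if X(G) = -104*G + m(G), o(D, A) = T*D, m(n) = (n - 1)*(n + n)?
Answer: 1470/11189 ≈ 0.13138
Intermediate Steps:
m(n) = 2*n*(-1 + n) (m(n) = (-1 + n)*(2*n) = 2*n*(-1 + n))
o(D, A) = -3*D
X(G) = -104*G + 2*G*(-1 + G)
X(o(15, -9))/67134 = (2*(-3*15)*(-53 - 3*15))/67134 = (2*(-45)*(-53 - 45))*(1/67134) = (2*(-45)*(-98))*(1/67134) = 8820*(1/67134) = 1470/11189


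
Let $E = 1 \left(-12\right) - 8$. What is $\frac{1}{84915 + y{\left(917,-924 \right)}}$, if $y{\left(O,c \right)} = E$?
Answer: $\frac{1}{84895} \approx 1.1779 \cdot 10^{-5}$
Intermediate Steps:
$E = -20$ ($E = -12 - 8 = -20$)
$y{\left(O,c \right)} = -20$
$\frac{1}{84915 + y{\left(917,-924 \right)}} = \frac{1}{84915 - 20} = \frac{1}{84895}$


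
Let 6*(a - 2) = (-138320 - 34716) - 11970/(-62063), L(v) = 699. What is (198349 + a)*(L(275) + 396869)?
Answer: 12547728604305920/186189 ≈ 6.7392e+10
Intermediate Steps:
a = -5369188271/186189 (a = 2 + ((-138320 - 34716) - 11970/(-62063))/6 = 2 + (-173036 - 11970*(-1/62063))/6 = 2 + (-173036 + 11970/62063)/6 = 2 + (⅙)*(-10739121298/62063) = 2 - 5369560649/186189 = -5369188271/186189 ≈ -28837.)
(198349 + a)*(L(275) + 396869) = (198349 - 5369188271/186189)*(699 + 396869) = (31561213690/186189)*397568 = 12547728604305920/186189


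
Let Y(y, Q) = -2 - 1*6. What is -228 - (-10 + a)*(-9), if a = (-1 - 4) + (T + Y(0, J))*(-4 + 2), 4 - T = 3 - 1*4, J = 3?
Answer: -309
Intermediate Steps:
T = 5 (T = 4 - (3 - 1*4) = 4 - (3 - 4) = 4 - 1*(-1) = 4 + 1 = 5)
Y(y, Q) = -8 (Y(y, Q) = -2 - 6 = -8)
a = 1 (a = (-1 - 4) + (5 - 8)*(-4 + 2) = -5 - 3*(-2) = -5 + 6 = 1)
-228 - (-10 + a)*(-9) = -228 - (-10 + 1)*(-9) = -228 - (-9)*(-9) = -228 - 1*81 = -228 - 81 = -309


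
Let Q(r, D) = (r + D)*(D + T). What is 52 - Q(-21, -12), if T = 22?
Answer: 382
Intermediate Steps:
Q(r, D) = (22 + D)*(D + r) (Q(r, D) = (r + D)*(D + 22) = (D + r)*(22 + D) = (22 + D)*(D + r))
52 - Q(-21, -12) = 52 - ((-12)**2 + 22*(-12) + 22*(-21) - 12*(-21)) = 52 - (144 - 264 - 462 + 252) = 52 - 1*(-330) = 52 + 330 = 382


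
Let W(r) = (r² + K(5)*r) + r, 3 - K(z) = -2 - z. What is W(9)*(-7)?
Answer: -1260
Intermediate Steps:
K(z) = 5 + z (K(z) = 3 - (-2 - z) = 3 + (2 + z) = 5 + z)
W(r) = r² + 11*r (W(r) = (r² + (5 + 5)*r) + r = (r² + 10*r) + r = r² + 11*r)
W(9)*(-7) = (9*(11 + 9))*(-7) = (9*20)*(-7) = 180*(-7) = -1260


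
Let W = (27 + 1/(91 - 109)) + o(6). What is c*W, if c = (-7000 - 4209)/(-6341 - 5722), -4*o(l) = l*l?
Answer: 3620507/217134 ≈ 16.674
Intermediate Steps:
o(l) = -l²/4 (o(l) = -l*l/4 = -l²/4)
c = 11209/12063 (c = -11209/(-12063) = -11209*(-1/12063) = 11209/12063 ≈ 0.92920)
W = 323/18 (W = (27 + 1/(91 - 109)) - ¼*6² = (27 + 1/(-18)) - ¼*36 = (27 - 1/18) - 9 = 485/18 - 9 = 323/18 ≈ 17.944)
c*W = (11209/12063)*(323/18) = 3620507/217134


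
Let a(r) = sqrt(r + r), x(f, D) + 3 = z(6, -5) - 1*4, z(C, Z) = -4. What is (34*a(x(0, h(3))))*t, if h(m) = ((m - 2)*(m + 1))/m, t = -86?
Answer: -2924*I*sqrt(22) ≈ -13715.0*I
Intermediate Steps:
h(m) = (1 + m)*(-2 + m)/m (h(m) = ((-2 + m)*(1 + m))/m = ((1 + m)*(-2 + m))/m = (1 + m)*(-2 + m)/m)
x(f, D) = -11 (x(f, D) = -3 + (-4 - 1*4) = -3 + (-4 - 4) = -3 - 8 = -11)
a(r) = sqrt(2)*sqrt(r) (a(r) = sqrt(2*r) = sqrt(2)*sqrt(r))
(34*a(x(0, h(3))))*t = (34*(sqrt(2)*sqrt(-11)))*(-86) = (34*(sqrt(2)*(I*sqrt(11))))*(-86) = (34*(I*sqrt(22)))*(-86) = (34*I*sqrt(22))*(-86) = -2924*I*sqrt(22)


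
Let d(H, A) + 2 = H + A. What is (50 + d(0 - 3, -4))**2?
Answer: 1681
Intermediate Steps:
d(H, A) = -2 + A + H (d(H, A) = -2 + (H + A) = -2 + (A + H) = -2 + A + H)
(50 + d(0 - 3, -4))**2 = (50 + (-2 - 4 + (0 - 3)))**2 = (50 + (-2 - 4 - 3))**2 = (50 - 9)**2 = 41**2 = 1681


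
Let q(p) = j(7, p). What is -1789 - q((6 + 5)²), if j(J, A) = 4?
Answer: -1793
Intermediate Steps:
q(p) = 4
-1789 - q((6 + 5)²) = -1789 - 1*4 = -1789 - 4 = -1793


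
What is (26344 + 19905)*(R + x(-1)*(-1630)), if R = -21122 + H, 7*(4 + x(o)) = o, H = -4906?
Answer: -891456082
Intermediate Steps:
x(o) = -4 + o/7
R = -26028 (R = -21122 - 4906 = -26028)
(26344 + 19905)*(R + x(-1)*(-1630)) = (26344 + 19905)*(-26028 + (-4 + (1/7)*(-1))*(-1630)) = 46249*(-26028 + (-4 - 1/7)*(-1630)) = 46249*(-26028 - 29/7*(-1630)) = 46249*(-26028 + 47270/7) = 46249*(-134926/7) = -891456082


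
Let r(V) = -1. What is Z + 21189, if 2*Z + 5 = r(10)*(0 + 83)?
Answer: 21145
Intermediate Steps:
Z = -44 (Z = -5/2 + (-(0 + 83))/2 = -5/2 + (-1*83)/2 = -5/2 + (½)*(-83) = -5/2 - 83/2 = -44)
Z + 21189 = -44 + 21189 = 21145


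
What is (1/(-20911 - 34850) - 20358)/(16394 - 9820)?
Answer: -1135182439/366572814 ≈ -3.0967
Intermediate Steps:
(1/(-20911 - 34850) - 20358)/(16394 - 9820) = (1/(-55761) - 20358)/6574 = (-1/55761 - 20358)*(1/6574) = -1135182439/55761*1/6574 = -1135182439/366572814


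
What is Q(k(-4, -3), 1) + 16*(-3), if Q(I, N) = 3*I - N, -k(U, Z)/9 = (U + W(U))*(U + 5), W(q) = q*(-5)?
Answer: -481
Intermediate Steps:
W(q) = -5*q
k(U, Z) = 36*U*(5 + U) (k(U, Z) = -9*(U - 5*U)*(U + 5) = -9*(-4*U)*(5 + U) = -(-36)*U*(5 + U) = 36*U*(5 + U))
Q(I, N) = -N + 3*I
Q(k(-4, -3), 1) + 16*(-3) = (-1*1 + 3*(36*(-4)*(5 - 4))) + 16*(-3) = (-1 + 3*(36*(-4)*1)) - 48 = (-1 + 3*(-144)) - 48 = (-1 - 432) - 48 = -433 - 48 = -481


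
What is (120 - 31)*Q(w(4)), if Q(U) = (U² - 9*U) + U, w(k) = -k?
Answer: 4272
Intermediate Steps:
Q(U) = U² - 8*U
(120 - 31)*Q(w(4)) = (120 - 31)*((-1*4)*(-8 - 1*4)) = 89*(-4*(-8 - 4)) = 89*(-4*(-12)) = 89*48 = 4272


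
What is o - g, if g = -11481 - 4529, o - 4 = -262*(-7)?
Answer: 17848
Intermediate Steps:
o = 1838 (o = 4 - 262*(-7) = 4 + 1834 = 1838)
g = -16010
o - g = 1838 - 1*(-16010) = 1838 + 16010 = 17848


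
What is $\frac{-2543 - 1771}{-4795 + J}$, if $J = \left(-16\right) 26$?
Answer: $\frac{1438}{1737} \approx 0.82786$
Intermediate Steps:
$J = -416$
$\frac{-2543 - 1771}{-4795 + J} = \frac{-2543 - 1771}{-4795 - 416} = - \frac{4314}{-5211} = \left(-4314\right) \left(- \frac{1}{5211}\right) = \frac{1438}{1737}$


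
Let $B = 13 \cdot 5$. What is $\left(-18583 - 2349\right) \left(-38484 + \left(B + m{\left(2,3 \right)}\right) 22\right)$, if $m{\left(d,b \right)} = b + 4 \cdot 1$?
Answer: $772390800$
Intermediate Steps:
$B = 65$
$m{\left(d,b \right)} = 4 + b$ ($m{\left(d,b \right)} = b + 4 = 4 + b$)
$\left(-18583 - 2349\right) \left(-38484 + \left(B + m{\left(2,3 \right)}\right) 22\right) = \left(-18583 - 2349\right) \left(-38484 + \left(65 + \left(4 + 3\right)\right) 22\right) = - 20932 \left(-38484 + \left(65 + 7\right) 22\right) = - 20932 \left(-38484 + 72 \cdot 22\right) = - 20932 \left(-38484 + 1584\right) = \left(-20932\right) \left(-36900\right) = 772390800$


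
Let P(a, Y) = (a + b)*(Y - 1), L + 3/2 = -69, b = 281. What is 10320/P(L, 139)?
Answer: 3440/9683 ≈ 0.35526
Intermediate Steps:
L = -141/2 (L = -3/2 - 69 = -141/2 ≈ -70.500)
P(a, Y) = (-1 + Y)*(281 + a) (P(a, Y) = (a + 281)*(Y - 1) = (281 + a)*(-1 + Y) = (-1 + Y)*(281 + a))
10320/P(L, 139) = 10320/(-281 - 1*(-141/2) + 281*139 + 139*(-141/2)) = 10320/(-281 + 141/2 + 39059 - 19599/2) = 10320/29049 = 10320*(1/29049) = 3440/9683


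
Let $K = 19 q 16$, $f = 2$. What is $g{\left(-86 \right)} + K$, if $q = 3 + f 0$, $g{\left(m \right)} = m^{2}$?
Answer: $8308$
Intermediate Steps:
$q = 3$ ($q = 3 + 2 \cdot 0 = 3 + 0 = 3$)
$K = 912$ ($K = 19 \cdot 3 \cdot 16 = 57 \cdot 16 = 912$)
$g{\left(-86 \right)} + K = \left(-86\right)^{2} + 912 = 7396 + 912 = 8308$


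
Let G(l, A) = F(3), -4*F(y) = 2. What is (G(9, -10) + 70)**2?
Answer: 19321/4 ≈ 4830.3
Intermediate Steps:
F(y) = -1/2 (F(y) = -1/4*2 = -1/2)
G(l, A) = -1/2
(G(9, -10) + 70)**2 = (-1/2 + 70)**2 = (139/2)**2 = 19321/4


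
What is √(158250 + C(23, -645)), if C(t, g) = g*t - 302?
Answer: √143113 ≈ 378.30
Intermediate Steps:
C(t, g) = -302 + g*t
√(158250 + C(23, -645)) = √(158250 + (-302 - 645*23)) = √(158250 + (-302 - 14835)) = √(158250 - 15137) = √143113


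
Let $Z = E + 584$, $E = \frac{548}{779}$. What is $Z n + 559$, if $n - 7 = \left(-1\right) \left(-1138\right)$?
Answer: $\frac{521964641}{779} \approx 6.7004 \cdot 10^{5}$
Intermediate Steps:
$E = \frac{548}{779}$ ($E = 548 \cdot \frac{1}{779} = \frac{548}{779} \approx 0.70347$)
$n = 1145$ ($n = 7 - -1138 = 7 + 1138 = 1145$)
$Z = \frac{455484}{779}$ ($Z = \frac{548}{779} + 584 = \frac{455484}{779} \approx 584.7$)
$Z n + 559 = \frac{455484}{779} \cdot 1145 + 559 = \frac{521529180}{779} + 559 = \frac{521964641}{779}$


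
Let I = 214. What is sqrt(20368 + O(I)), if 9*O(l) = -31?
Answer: sqrt(183281)/3 ≈ 142.70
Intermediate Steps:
O(l) = -31/9 (O(l) = (1/9)*(-31) = -31/9)
sqrt(20368 + O(I)) = sqrt(20368 - 31/9) = sqrt(183281/9) = sqrt(183281)/3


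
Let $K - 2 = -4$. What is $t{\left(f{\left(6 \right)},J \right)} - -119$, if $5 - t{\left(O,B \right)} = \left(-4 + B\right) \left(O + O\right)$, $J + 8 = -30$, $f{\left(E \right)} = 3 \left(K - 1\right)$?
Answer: $-632$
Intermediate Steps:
$K = -2$ ($K = 2 - 4 = -2$)
$f{\left(E \right)} = -9$ ($f{\left(E \right)} = 3 \left(-2 - 1\right) = 3 \left(-3\right) = -9$)
$J = -38$ ($J = -8 - 30 = -38$)
$t{\left(O,B \right)} = 5 - 2 O \left(-4 + B\right)$ ($t{\left(O,B \right)} = 5 - \left(-4 + B\right) \left(O + O\right) = 5 - \left(-4 + B\right) 2 O = 5 - 2 O \left(-4 + B\right)$)
$t{\left(f{\left(6 \right)},J \right)} - -119 = \left(5 + 8 \left(-9\right) - \left(-76\right) \left(-9\right)\right) - -119 = \left(5 - 72 - 684\right) + 119 = -751 + 119 = -632$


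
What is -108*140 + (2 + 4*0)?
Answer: -15118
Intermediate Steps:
-108*140 + (2 + 4*0) = -15120 + (2 + 0) = -15120 + 2 = -15118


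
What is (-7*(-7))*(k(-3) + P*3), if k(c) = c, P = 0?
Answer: -147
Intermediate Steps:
(-7*(-7))*(k(-3) + P*3) = (-7*(-7))*(-3 + 0*3) = 49*(-3 + 0) = 49*(-3) = -147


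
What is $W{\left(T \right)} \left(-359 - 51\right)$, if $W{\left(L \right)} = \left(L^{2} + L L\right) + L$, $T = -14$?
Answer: $-154980$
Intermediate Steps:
$W{\left(L \right)} = L + 2 L^{2}$ ($W{\left(L \right)} = \left(L^{2} + L^{2}\right) + L = 2 L^{2} + L = L + 2 L^{2}$)
$W{\left(T \right)} \left(-359 - 51\right) = - 14 \left(1 + 2 \left(-14\right)\right) \left(-359 - 51\right) = - 14 \left(1 - 28\right) \left(-410\right) = \left(-14\right) \left(-27\right) \left(-410\right) = 378 \left(-410\right) = -154980$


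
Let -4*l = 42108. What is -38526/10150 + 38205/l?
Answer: -4559448/614075 ≈ -7.4249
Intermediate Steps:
l = -10527 (l = -¼*42108 = -10527)
-38526/10150 + 38205/l = -38526/10150 + 38205/(-10527) = -38526*1/10150 + 38205*(-1/10527) = -19263/5075 - 12735/3509 = -4559448/614075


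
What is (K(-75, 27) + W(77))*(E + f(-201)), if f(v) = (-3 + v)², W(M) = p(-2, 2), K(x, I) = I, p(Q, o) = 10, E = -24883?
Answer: 619121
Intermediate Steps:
W(M) = 10
(K(-75, 27) + W(77))*(E + f(-201)) = (27 + 10)*(-24883 + (-3 - 201)²) = 37*(-24883 + (-204)²) = 37*(-24883 + 41616) = 37*16733 = 619121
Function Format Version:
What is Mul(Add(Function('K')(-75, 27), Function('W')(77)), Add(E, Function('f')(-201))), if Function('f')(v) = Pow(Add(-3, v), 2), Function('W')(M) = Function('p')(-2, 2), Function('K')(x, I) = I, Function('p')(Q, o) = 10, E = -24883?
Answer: 619121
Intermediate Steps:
Function('W')(M) = 10
Mul(Add(Function('K')(-75, 27), Function('W')(77)), Add(E, Function('f')(-201))) = Mul(Add(27, 10), Add(-24883, Pow(Add(-3, -201), 2))) = Mul(37, Add(-24883, Pow(-204, 2))) = Mul(37, Add(-24883, 41616)) = Mul(37, 16733) = 619121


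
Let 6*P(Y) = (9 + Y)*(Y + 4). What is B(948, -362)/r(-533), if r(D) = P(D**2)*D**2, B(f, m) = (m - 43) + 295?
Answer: -330/11464447548451573 ≈ -2.8785e-14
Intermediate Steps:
P(Y) = (4 + Y)*(9 + Y)/6 (P(Y) = ((9 + Y)*(Y + 4))/6 = ((9 + Y)*(4 + Y))/6 = ((4 + Y)*(9 + Y))/6 = (4 + Y)*(9 + Y)/6)
B(f, m) = 252 + m (B(f, m) = (-43 + m) + 295 = 252 + m)
r(D) = D**2*(6 + D**4/6 + 13*D**2/6) (r(D) = (6 + (D**2)**2/6 + 13*D**2/6)*D**2 = (6 + D**4/6 + 13*D**2/6)*D**2 = D**2*(6 + D**4/6 + 13*D**2/6))
B(948, -362)/r(-533) = (252 - 362)/(((1/6)*(-533)**2*(36 + (-533)**4 + 13*(-533)**2))) = -110*6/(284089*(36 + 80706559921 + 13*284089)) = -110*6/(284089*(36 + 80706559921 + 3693157)) = -110/((1/6)*284089*80710253114) = -110/11464447548451573/3 = -110*3/11464447548451573 = -330/11464447548451573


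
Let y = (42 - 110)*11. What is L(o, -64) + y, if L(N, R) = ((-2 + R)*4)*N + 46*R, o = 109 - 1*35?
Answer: -23228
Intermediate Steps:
o = 74 (o = 109 - 35 = 74)
y = -748 (y = -68*11 = -748)
L(N, R) = 46*R + N*(-8 + 4*R) (L(N, R) = (-8 + 4*R)*N + 46*R = N*(-8 + 4*R) + 46*R = 46*R + N*(-8 + 4*R))
L(o, -64) + y = (-8*74 + 46*(-64) + 4*74*(-64)) - 748 = (-592 - 2944 - 18944) - 748 = -22480 - 748 = -23228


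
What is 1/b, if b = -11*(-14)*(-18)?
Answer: -1/2772 ≈ -0.00036075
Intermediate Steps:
b = -2772 (b = 154*(-18) = -2772)
1/b = 1/(-2772) = -1/2772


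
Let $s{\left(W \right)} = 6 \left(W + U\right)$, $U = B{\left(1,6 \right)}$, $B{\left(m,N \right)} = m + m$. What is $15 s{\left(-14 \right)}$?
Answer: $-1080$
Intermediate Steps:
$B{\left(m,N \right)} = 2 m$
$U = 2$ ($U = 2 \cdot 1 = 2$)
$s{\left(W \right)} = 12 + 6 W$ ($s{\left(W \right)} = 6 \left(W + 2\right) = 6 \left(2 + W\right) = 12 + 6 W$)
$15 s{\left(-14 \right)} = 15 \left(12 + 6 \left(-14\right)\right) = 15 \left(12 - 84\right) = 15 \left(-72\right) = -1080$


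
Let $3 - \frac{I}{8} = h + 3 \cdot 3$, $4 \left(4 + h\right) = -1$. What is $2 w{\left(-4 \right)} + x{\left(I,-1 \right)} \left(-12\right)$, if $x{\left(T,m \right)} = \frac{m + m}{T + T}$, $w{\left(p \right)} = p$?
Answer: $- \frac{62}{7} \approx -8.8571$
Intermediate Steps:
$h = - \frac{17}{4}$ ($h = -4 + \frac{1}{4} \left(-1\right) = -4 - \frac{1}{4} = - \frac{17}{4} \approx -4.25$)
$I = -14$ ($I = 24 - 8 \left(- \frac{17}{4} + 3 \cdot 3\right) = 24 - 8 \left(- \frac{17}{4} + 9\right) = 24 - 38 = -14$)
$x{\left(T,m \right)} = \frac{m}{T}$ ($x{\left(T,m \right)} = \frac{2 m}{2 T} = 2 m \frac{1}{2 T} = \frac{m}{T}$)
$2 w{\left(-4 \right)} + x{\left(I,-1 \right)} \left(-12\right) = 2 \left(-4\right) + - \frac{1}{-14} \left(-12\right) = -8 + \left(-1\right) \left(- \frac{1}{14}\right) \left(-12\right) = -8 + \frac{1}{14} \left(-12\right) = -8 - \frac{6}{7} = - \frac{62}{7}$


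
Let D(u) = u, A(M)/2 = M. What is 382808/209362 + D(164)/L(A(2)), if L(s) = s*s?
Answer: 5057537/418724 ≈ 12.078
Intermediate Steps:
A(M) = 2*M
L(s) = s**2
382808/209362 + D(164)/L(A(2)) = 382808/209362 + 164/((2*2)**2) = 382808*(1/209362) + 164/(4**2) = 191404/104681 + 164/16 = 191404/104681 + 164*(1/16) = 191404/104681 + 41/4 = 5057537/418724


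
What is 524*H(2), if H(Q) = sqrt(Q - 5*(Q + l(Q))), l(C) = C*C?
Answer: 1048*I*sqrt(7) ≈ 2772.7*I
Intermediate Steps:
l(C) = C**2
H(Q) = sqrt(-5*Q**2 - 4*Q) (H(Q) = sqrt(Q - 5*(Q + Q**2)) = sqrt(Q + (-5*Q - 5*Q**2)) = sqrt(-5*Q**2 - 4*Q))
524*H(2) = 524*sqrt(2*(-4 - 5*2)) = 524*sqrt(2*(-4 - 10)) = 524*sqrt(2*(-14)) = 524*sqrt(-28) = 524*(2*I*sqrt(7)) = 1048*I*sqrt(7)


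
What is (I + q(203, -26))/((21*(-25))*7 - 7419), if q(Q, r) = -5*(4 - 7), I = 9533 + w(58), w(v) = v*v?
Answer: -2152/1849 ≈ -1.1639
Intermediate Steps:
w(v) = v²
I = 12897 (I = 9533 + 58² = 9533 + 3364 = 12897)
q(Q, r) = 15 (q(Q, r) = -5*(-3) = 15)
(I + q(203, -26))/((21*(-25))*7 - 7419) = (12897 + 15)/((21*(-25))*7 - 7419) = 12912/(-525*7 - 7419) = 12912/(-3675 - 7419) = 12912/(-11094) = 12912*(-1/11094) = -2152/1849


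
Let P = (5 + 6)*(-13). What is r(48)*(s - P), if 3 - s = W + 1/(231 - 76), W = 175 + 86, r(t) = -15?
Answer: 53478/31 ≈ 1725.1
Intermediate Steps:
W = 261
s = -39991/155 (s = 3 - (261 + 1/(231 - 76)) = 3 - (261 + 1/155) = 3 - 1*40456/155 = 3 - 40456/155 = -39991/155 ≈ -258.01)
P = -143 (P = 11*(-13) = -143)
r(48)*(s - P) = -15*(-39991/155 - 1*(-143)) = -15*(-39991/155 + 143) = -15*(-17826/155) = 53478/31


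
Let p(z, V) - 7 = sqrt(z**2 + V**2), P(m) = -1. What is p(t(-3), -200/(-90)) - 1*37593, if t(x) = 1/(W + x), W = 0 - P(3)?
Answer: -676507/18 ≈ -37584.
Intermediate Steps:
W = 1 (W = 0 - 1*(-1) = 0 + 1 = 1)
t(x) = 1/(1 + x)
p(z, V) = 7 + sqrt(V**2 + z**2) (p(z, V) = 7 + sqrt(z**2 + V**2) = 7 + sqrt(V**2 + z**2))
p(t(-3), -200/(-90)) - 1*37593 = (7 + sqrt((-200/(-90))**2 + (1/(1 - 3))**2)) - 1*37593 = (7 + sqrt((-200*(-1/90))**2 + (1/(-2))**2)) - 37593 = (7 + sqrt((20/9)**2 + (-1/2)**2)) - 37593 = (7 + sqrt(400/81 + 1/4)) - 37593 = (7 + sqrt(1681/324)) - 37593 = (7 + 41/18) - 37593 = 167/18 - 37593 = -676507/18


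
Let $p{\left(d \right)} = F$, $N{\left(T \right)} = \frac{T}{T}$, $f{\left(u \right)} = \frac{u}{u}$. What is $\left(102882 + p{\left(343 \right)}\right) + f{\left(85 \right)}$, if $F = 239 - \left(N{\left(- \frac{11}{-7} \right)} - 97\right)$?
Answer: $103218$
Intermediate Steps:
$f{\left(u \right)} = 1$
$N{\left(T \right)} = 1$
$F = 335$ ($F = 239 - \left(1 - 97\right) = 239 - -96 = 239 + 96 = 335$)
$p{\left(d \right)} = 335$
$\left(102882 + p{\left(343 \right)}\right) + f{\left(85 \right)} = \left(102882 + 335\right) + 1 = 103217 + 1 = 103218$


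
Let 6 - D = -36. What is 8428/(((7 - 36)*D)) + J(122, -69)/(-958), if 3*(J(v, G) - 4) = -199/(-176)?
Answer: -33856345/4889632 ≈ -6.9241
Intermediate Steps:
D = 42 (D = 6 - 1*(-36) = 6 + 36 = 42)
J(v, G) = 2311/528 (J(v, G) = 4 + (-199/(-176))/3 = 4 + (-199*(-1/176))/3 = 4 + (⅓)*(199/176) = 4 + 199/528 = 2311/528)
8428/(((7 - 36)*D)) + J(122, -69)/(-958) = 8428/(((7 - 36)*42)) + (2311/528)/(-958) = 8428/((-29*42)) + (2311/528)*(-1/958) = 8428/(-1218) - 2311/505824 = 8428*(-1/1218) - 2311/505824 = -602/87 - 2311/505824 = -33856345/4889632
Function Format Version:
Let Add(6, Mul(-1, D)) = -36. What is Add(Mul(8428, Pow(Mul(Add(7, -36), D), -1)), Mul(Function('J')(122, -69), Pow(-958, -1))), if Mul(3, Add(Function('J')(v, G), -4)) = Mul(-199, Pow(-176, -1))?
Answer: Rational(-33856345, 4889632) ≈ -6.9241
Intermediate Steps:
D = 42 (D = Add(6, Mul(-1, -36)) = Add(6, 36) = 42)
Function('J')(v, G) = Rational(2311, 528) (Function('J')(v, G) = Add(4, Mul(Rational(1, 3), Mul(-199, Pow(-176, -1)))) = Add(4, Mul(Rational(1, 3), Mul(-199, Rational(-1, 176)))) = Add(4, Mul(Rational(1, 3), Rational(199, 176))) = Add(4, Rational(199, 528)) = Rational(2311, 528))
Add(Mul(8428, Pow(Mul(Add(7, -36), D), -1)), Mul(Function('J')(122, -69), Pow(-958, -1))) = Add(Mul(8428, Pow(Mul(Add(7, -36), 42), -1)), Mul(Rational(2311, 528), Pow(-958, -1))) = Add(Mul(8428, Pow(Mul(-29, 42), -1)), Mul(Rational(2311, 528), Rational(-1, 958))) = Add(Mul(8428, Pow(-1218, -1)), Rational(-2311, 505824)) = Add(Mul(8428, Rational(-1, 1218)), Rational(-2311, 505824)) = Add(Rational(-602, 87), Rational(-2311, 505824)) = Rational(-33856345, 4889632)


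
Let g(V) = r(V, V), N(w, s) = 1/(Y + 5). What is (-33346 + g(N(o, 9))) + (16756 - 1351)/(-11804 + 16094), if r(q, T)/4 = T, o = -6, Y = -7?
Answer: -733577/22 ≈ -33344.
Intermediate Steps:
r(q, T) = 4*T
N(w, s) = -1/2 (N(w, s) = 1/(-7 + 5) = 1/(-2) = -1/2)
g(V) = 4*V
(-33346 + g(N(o, 9))) + (16756 - 1351)/(-11804 + 16094) = (-33346 + 4*(-1/2)) + (16756 - 1351)/(-11804 + 16094) = (-33346 - 2) + 15405/4290 = -33348 + 15405*(1/4290) = -33348 + 79/22 = -733577/22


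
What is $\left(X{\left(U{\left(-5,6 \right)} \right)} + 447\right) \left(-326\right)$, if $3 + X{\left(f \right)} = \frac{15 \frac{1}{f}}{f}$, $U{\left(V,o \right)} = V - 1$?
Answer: $- \frac{869279}{6} \approx -1.4488 \cdot 10^{5}$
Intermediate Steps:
$U{\left(V,o \right)} = -1 + V$
$X{\left(f \right)} = -3 + \frac{15}{f^{2}}$ ($X{\left(f \right)} = -3 + \frac{15 \frac{1}{f}}{f} = -3 + \frac{15}{f^{2}}$)
$\left(X{\left(U{\left(-5,6 \right)} \right)} + 447\right) \left(-326\right) = \left(\left(-3 + \frac{15}{\left(-1 - 5\right)^{2}}\right) + 447\right) \left(-326\right) = \left(\left(-3 + \frac{15}{36}\right) + 447\right) \left(-326\right) = \left(\left(-3 + 15 \cdot \frac{1}{36}\right) + 447\right) \left(-326\right) = \left(\left(-3 + \frac{5}{12}\right) + 447\right) \left(-326\right) = \left(- \frac{31}{12} + 447\right) \left(-326\right) = \frac{5333}{12} \left(-326\right) = - \frac{869279}{6}$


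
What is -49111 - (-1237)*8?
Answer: -39215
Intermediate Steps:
-49111 - (-1237)*8 = -49111 - 1*(-9896) = -49111 + 9896 = -39215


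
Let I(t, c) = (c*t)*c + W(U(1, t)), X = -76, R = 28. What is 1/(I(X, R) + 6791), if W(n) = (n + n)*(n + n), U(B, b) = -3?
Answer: -1/52757 ≈ -1.8955e-5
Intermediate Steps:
W(n) = 4*n**2 (W(n) = (2*n)*(2*n) = 4*n**2)
I(t, c) = 36 + t*c**2 (I(t, c) = (c*t)*c + 4*(-3)**2 = t*c**2 + 4*9 = t*c**2 + 36 = 36 + t*c**2)
1/(I(X, R) + 6791) = 1/((36 - 76*28**2) + 6791) = 1/((36 - 76*784) + 6791) = 1/((36 - 59584) + 6791) = 1/(-59548 + 6791) = 1/(-52757) = -1/52757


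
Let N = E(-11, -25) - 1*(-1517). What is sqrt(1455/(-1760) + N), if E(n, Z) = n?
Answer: 9*sqrt(143902)/88 ≈ 38.797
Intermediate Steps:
N = 1506 (N = -11 - 1*(-1517) = -11 + 1517 = 1506)
sqrt(1455/(-1760) + N) = sqrt(1455/(-1760) + 1506) = sqrt(1455*(-1/1760) + 1506) = sqrt(-291/352 + 1506) = sqrt(529821/352) = 9*sqrt(143902)/88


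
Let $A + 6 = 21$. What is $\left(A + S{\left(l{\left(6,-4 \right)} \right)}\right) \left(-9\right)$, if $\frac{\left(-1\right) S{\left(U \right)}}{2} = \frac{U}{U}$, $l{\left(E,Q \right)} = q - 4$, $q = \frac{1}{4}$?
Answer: $-117$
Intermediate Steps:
$q = \frac{1}{4} \approx 0.25$
$A = 15$ ($A = -6 + 21 = 15$)
$l{\left(E,Q \right)} = - \frac{15}{4}$ ($l{\left(E,Q \right)} = \frac{1}{4} - 4 = - \frac{15}{4}$)
$S{\left(U \right)} = -2$ ($S{\left(U \right)} = - 2 \frac{U}{U} = \left(-2\right) 1 = -2$)
$\left(A + S{\left(l{\left(6,-4 \right)} \right)}\right) \left(-9\right) = \left(15 - 2\right) \left(-9\right) = 13 \left(-9\right) = -117$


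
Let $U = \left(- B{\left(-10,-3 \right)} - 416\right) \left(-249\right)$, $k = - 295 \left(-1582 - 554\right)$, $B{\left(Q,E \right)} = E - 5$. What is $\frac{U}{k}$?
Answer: $\frac{4233}{26255} \approx 0.16123$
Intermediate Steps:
$B{\left(Q,E \right)} = -5 + E$
$k = 630120$ ($k = \left(-295\right) \left(-2136\right) = 630120$)
$U = 101592$ ($U = \left(- (-5 - 3) - 416\right) \left(-249\right) = \left(\left(-1\right) \left(-8\right) - 416\right) \left(-249\right) = \left(8 - 416\right) \left(-249\right) = \left(-408\right) \left(-249\right) = 101592$)
$\frac{U}{k} = \frac{101592}{630120} = 101592 \cdot \frac{1}{630120} = \frac{4233}{26255}$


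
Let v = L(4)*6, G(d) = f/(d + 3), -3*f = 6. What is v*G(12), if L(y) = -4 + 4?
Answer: 0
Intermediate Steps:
f = -2 (f = -⅓*6 = -2)
L(y) = 0
G(d) = -2/(3 + d) (G(d) = -2/(d + 3) = -2/(3 + d))
v = 0 (v = 0*6 = 0)
v*G(12) = 0*(-2/(3 + 12)) = 0*(-2/15) = 0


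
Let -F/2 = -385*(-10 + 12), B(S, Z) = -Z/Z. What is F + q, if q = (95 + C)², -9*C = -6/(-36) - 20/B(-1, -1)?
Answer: 29580721/2916 ≈ 10144.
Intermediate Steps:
B(S, Z) = -1 (B(S, Z) = -1*1 = -1)
F = 1540 (F = -(-770)*(-10 + 12) = -(-770)*2 = -2*(-770) = 1540)
C = -121/54 (C = -(-6/(-36) - 20/(-1))/9 = -(-6*(-1/36) - 20*(-1))/9 = -(⅙ + 20)/9 = -⅑*121/6 = -121/54 ≈ -2.2407)
q = 25090081/2916 (q = (95 - 121/54)² = (5009/54)² = 25090081/2916 ≈ 8604.3)
F + q = 1540 + 25090081/2916 = 29580721/2916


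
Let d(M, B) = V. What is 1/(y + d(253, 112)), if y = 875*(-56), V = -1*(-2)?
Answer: -1/48998 ≈ -2.0409e-5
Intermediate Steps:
V = 2
d(M, B) = 2
y = -49000
1/(y + d(253, 112)) = 1/(-49000 + 2) = 1/(-48998) = -1/48998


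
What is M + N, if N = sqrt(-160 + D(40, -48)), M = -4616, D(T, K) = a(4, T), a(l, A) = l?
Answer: -4616 + 2*I*sqrt(39) ≈ -4616.0 + 12.49*I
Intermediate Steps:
D(T, K) = 4
N = 2*I*sqrt(39) (N = sqrt(-160 + 4) = sqrt(-156) = 2*I*sqrt(39) ≈ 12.49*I)
M + N = -4616 + 2*I*sqrt(39)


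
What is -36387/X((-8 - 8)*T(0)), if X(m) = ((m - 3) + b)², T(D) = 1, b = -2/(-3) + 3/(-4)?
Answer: -5239728/52441 ≈ -99.917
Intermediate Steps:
b = -1/12 (b = -2*(-⅓) + 3*(-¼) = ⅔ - ¾ = -1/12 ≈ -0.083333)
X(m) = (-37/12 + m)² (X(m) = ((m - 3) - 1/12)² = ((-3 + m) - 1/12)² = (-37/12 + m)²)
-36387/X((-8 - 8)*T(0)) = -36387*144/(-37 + 12*((-8 - 8)*1))² = -36387*144/(-37 + 12*(-16*1))² = -36387*144/(-37 + 12*(-16))² = -36387*144/(-37 - 192)² = -36387/((1/144)*(-229)²) = -36387/((1/144)*52441) = -36387/52441/144 = -36387*144/52441 = -5239728/52441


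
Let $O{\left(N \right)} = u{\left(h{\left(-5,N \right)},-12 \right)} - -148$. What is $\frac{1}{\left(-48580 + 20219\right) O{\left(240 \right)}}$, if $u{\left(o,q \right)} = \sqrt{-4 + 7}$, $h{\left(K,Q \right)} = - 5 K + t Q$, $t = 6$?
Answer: $- \frac{148}{621134261} + \frac{\sqrt{3}}{621134261} \approx -2.3549 \cdot 10^{-7}$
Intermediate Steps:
$h{\left(K,Q \right)} = - 5 K + 6 Q$
$u{\left(o,q \right)} = \sqrt{3}$
$O{\left(N \right)} = 148 + \sqrt{3}$ ($O{\left(N \right)} = \sqrt{3} - -148 = \sqrt{3} + 148 = 148 + \sqrt{3}$)
$\frac{1}{\left(-48580 + 20219\right) O{\left(240 \right)}} = \frac{1}{\left(-48580 + 20219\right) \left(148 + \sqrt{3}\right)} = \frac{1}{\left(-28361\right) \left(148 + \sqrt{3}\right)} = - \frac{1}{28361 \left(148 + \sqrt{3}\right)}$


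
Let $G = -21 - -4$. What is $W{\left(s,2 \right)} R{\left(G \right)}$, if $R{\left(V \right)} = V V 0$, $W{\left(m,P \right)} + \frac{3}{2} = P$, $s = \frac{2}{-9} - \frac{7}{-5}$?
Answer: $0$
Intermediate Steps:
$s = \frac{53}{45}$ ($s = 2 \left(- \frac{1}{9}\right) - - \frac{7}{5} = - \frac{2}{9} + \frac{7}{5} = \frac{53}{45} \approx 1.1778$)
$W{\left(m,P \right)} = - \frac{3}{2} + P$
$G = -17$ ($G = -21 + 4 = -17$)
$R{\left(V \right)} = 0$ ($R{\left(V \right)} = V^{2} \cdot 0 = 0$)
$W{\left(s,2 \right)} R{\left(G \right)} = \left(- \frac{3}{2} + 2\right) 0 = \frac{1}{2} \cdot 0 = 0$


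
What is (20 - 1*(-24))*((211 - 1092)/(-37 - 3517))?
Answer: 19382/1777 ≈ 10.907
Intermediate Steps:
(20 - 1*(-24))*((211 - 1092)/(-37 - 3517)) = (20 + 24)*(-881/(-3554)) = 44*(-881*(-1/3554)) = 44*(881/3554) = 19382/1777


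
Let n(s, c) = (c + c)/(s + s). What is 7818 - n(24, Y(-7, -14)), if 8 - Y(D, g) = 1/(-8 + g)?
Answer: 1375909/176 ≈ 7817.7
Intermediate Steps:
Y(D, g) = 8 - 1/(-8 + g)
n(s, c) = c/s (n(s, c) = (2*c)/((2*s)) = (2*c)*(1/(2*s)) = c/s)
7818 - n(24, Y(-7, -14)) = 7818 - (-65 + 8*(-14))/(-8 - 14)/24 = 7818 - (-65 - 112)/(-22)/24 = 7818 - (-1/22*(-177))/24 = 7818 - 177/(22*24) = 7818 - 1*59/176 = 7818 - 59/176 = 1375909/176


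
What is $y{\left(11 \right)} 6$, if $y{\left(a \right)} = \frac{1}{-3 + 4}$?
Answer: $6$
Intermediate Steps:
$y{\left(a \right)} = 1$ ($y{\left(a \right)} = 1^{-1} = 1$)
$y{\left(11 \right)} 6 = 1 \cdot 6 = 6$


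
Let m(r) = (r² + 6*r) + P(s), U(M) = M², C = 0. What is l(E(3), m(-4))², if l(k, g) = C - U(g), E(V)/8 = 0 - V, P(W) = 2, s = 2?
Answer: 1296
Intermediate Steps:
E(V) = -8*V (E(V) = 8*(0 - V) = 8*(-V) = -8*V)
m(r) = 2 + r² + 6*r (m(r) = (r² + 6*r) + 2 = 2 + r² + 6*r)
l(k, g) = -g² (l(k, g) = 0 - g² = -g²)
l(E(3), m(-4))² = (-(2 + (-4)² + 6*(-4))²)² = (-(2 + 16 - 24)²)² = (-1*(-6)²)² = (-1*36)² = (-36)² = 1296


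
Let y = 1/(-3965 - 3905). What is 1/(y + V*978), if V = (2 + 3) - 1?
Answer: 7870/30787439 ≈ 0.00025562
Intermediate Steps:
V = 4 (V = 5 - 1 = 4)
y = -1/7870 (y = 1/(-7870) = -1/7870 ≈ -0.00012706)
1/(y + V*978) = 1/(-1/7870 + 4*978) = 1/(-1/7870 + 3912) = 1/(30787439/7870) = 7870/30787439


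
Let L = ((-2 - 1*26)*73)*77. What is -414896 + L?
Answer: -572284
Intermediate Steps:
L = -157388 (L = ((-2 - 26)*73)*77 = -28*73*77 = -2044*77 = -157388)
-414896 + L = -414896 - 157388 = -572284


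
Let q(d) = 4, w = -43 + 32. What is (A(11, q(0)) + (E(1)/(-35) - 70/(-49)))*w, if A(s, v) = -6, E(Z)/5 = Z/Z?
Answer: 363/7 ≈ 51.857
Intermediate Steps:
w = -11
E(Z) = 5 (E(Z) = 5*(Z/Z) = 5*1 = 5)
(A(11, q(0)) + (E(1)/(-35) - 70/(-49)))*w = (-6 + (5/(-35) - 70/(-49)))*(-11) = (-6 + (5*(-1/35) - 70*(-1/49)))*(-11) = (-6 + (-1/7 + 10/7))*(-11) = (-6 + 9/7)*(-11) = -33/7*(-11) = 363/7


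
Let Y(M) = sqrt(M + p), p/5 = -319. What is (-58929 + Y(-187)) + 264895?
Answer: 205966 + 9*I*sqrt(22) ≈ 2.0597e+5 + 42.214*I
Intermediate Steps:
p = -1595 (p = 5*(-319) = -1595)
Y(M) = sqrt(-1595 + M) (Y(M) = sqrt(M - 1595) = sqrt(-1595 + M))
(-58929 + Y(-187)) + 264895 = (-58929 + sqrt(-1595 - 187)) + 264895 = (-58929 + sqrt(-1782)) + 264895 = (-58929 + 9*I*sqrt(22)) + 264895 = 205966 + 9*I*sqrt(22)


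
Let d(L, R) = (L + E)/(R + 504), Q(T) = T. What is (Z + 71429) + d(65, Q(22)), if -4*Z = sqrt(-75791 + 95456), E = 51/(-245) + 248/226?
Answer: 520086532566/7281155 - 3*sqrt(2185)/4 ≈ 71394.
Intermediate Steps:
E = 24617/27685 (E = 51*(-1/245) + 248*(1/226) = -51/245 + 124/113 = 24617/27685 ≈ 0.88918)
d(L, R) = (24617/27685 + L)/(504 + R) (d(L, R) = (L + 24617/27685)/(R + 504) = (24617/27685 + L)/(504 + R))
Z = -3*sqrt(2185)/4 (Z = -sqrt(-75791 + 95456)/4 = -3*sqrt(2185)/4 ≈ -35.058)
(Z + 71429) + d(65, Q(22)) = (-3*sqrt(2185)/4 + 71429) + (24617/27685 + 65)/(504 + 22) = (71429 - 3*sqrt(2185)/4) + (1824142/27685)/526 = (71429 - 3*sqrt(2185)/4) + (1/526)*(1824142/27685) = (71429 - 3*sqrt(2185)/4) + 912071/7281155 = 520086532566/7281155 - 3*sqrt(2185)/4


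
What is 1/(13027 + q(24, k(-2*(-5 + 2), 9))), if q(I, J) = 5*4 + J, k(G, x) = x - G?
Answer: 1/13050 ≈ 7.6628e-5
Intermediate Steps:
q(I, J) = 20 + J
1/(13027 + q(24, k(-2*(-5 + 2), 9))) = 1/(13027 + (20 + (9 - (-2)*(-5 + 2)))) = 1/(13027 + (20 + (9 - (-2)*(-3)))) = 1/(13027 + (20 + (9 - 1*6))) = 1/(13027 + (20 + (9 - 6))) = 1/(13027 + (20 + 3)) = 1/(13027 + 23) = 1/13050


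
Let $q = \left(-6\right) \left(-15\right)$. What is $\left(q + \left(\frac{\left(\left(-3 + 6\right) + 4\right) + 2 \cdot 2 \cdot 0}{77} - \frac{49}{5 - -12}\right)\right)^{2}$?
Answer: $\frac{265950864}{34969} \approx 7605.3$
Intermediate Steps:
$q = 90$
$\left(q + \left(\frac{\left(\left(-3 + 6\right) + 4\right) + 2 \cdot 2 \cdot 0}{77} - \frac{49}{5 - -12}\right)\right)^{2} = \left(90 + \left(\frac{\left(\left(-3 + 6\right) + 4\right) + 2 \cdot 2 \cdot 0}{77} - \frac{49}{5 - -12}\right)\right)^{2} = \left(90 + \left(\left(\left(3 + 4\right) + 4 \cdot 0\right) \frac{1}{77} - \frac{49}{5 + 12}\right)\right)^{2} = \left(90 - \left(\frac{49}{17} - \left(7 + 0\right) \frac{1}{77}\right)\right)^{2} = \left(90 + \left(7 \cdot \frac{1}{77} - \frac{49}{17}\right)\right)^{2} = \left(90 + \left(\frac{1}{11} - \frac{49}{17}\right)\right)^{2} = \left(90 - \frac{522}{187}\right)^{2} = \left(\frac{16308}{187}\right)^{2} = \frac{265950864}{34969}$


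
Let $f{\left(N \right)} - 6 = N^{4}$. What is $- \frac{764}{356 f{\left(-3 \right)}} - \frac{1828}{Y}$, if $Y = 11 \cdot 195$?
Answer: $- \frac{1618211}{1845415} \approx -0.87688$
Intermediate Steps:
$f{\left(N \right)} = 6 + N^{4}$
$Y = 2145$
$- \frac{764}{356 f{\left(-3 \right)}} - \frac{1828}{Y} = - \frac{764}{356 \left(6 + \left(-3\right)^{4}\right)} - \frac{1828}{2145} = - \frac{764}{356 \left(6 + 81\right)} - \frac{1828}{2145} = - \frac{764}{356 \cdot 87} - \frac{1828}{2145} = - \frac{764}{30972} - \frac{1828}{2145} = \left(-764\right) \frac{1}{30972} - \frac{1828}{2145} = - \frac{191}{7743} - \frac{1828}{2145} = - \frac{1618211}{1845415}$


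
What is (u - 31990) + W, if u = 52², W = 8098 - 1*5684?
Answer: -26872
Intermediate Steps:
W = 2414 (W = 8098 - 5684 = 2414)
u = 2704
(u - 31990) + W = (2704 - 31990) + 2414 = -29286 + 2414 = -26872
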